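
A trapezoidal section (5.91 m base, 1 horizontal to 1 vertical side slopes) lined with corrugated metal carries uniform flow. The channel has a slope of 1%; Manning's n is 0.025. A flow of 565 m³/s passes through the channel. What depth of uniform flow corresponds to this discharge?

Manning's equation rearranged: A R^(2/3) = nQ / (1·√S) = 0.025 × 565 / (√0.01) = 141.2.
At y = 6.28 m: A R^(2/3) = 167.4 — too large.
At y = 4.79 m: A R^(2/3) = 97.75 — too small.
At y = 5.77 m: A R^(2/3) = 141.2 — matches.

y_n = 5.77 m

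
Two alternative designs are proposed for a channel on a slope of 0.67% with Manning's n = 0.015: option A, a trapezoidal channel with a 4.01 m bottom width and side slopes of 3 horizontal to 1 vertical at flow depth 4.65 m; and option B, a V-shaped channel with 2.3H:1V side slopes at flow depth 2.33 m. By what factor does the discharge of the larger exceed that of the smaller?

Channel A: With bottom width b = 4.01 m and side slope z = 3: A = (b + zy)y = (4.01 + 3×4.65)×4.65 = 83.51 m²; P = b + 2y√(1+z²) = 4.01 + 2×4.65×3.162 = 33.42 m. Hydraulic radius R = A/P = 83.51/33.42 = 2.499 m. Q_A = (1/0.015)·83.51·2.499^(2/3)·√0.0067 = 839.2 m³/s.
Channel B: For a triangular section with side slope z = 2.3: A = zy² = 2.3×2.33² = 12.49 m²; P = 2y√(1+z²) = 2×2.33×2.508 = 11.69 m. Hydraulic radius R = A/P = 12.49/11.69 = 1.068 m. Q_B = (1/0.015)·12.49·1.068^(2/3)·√0.0067 = 71.21 m³/s.
The larger discharge is 839.2 m³/s and the smaller is 71.21 m³/s; the ratio is 11.8.

11.8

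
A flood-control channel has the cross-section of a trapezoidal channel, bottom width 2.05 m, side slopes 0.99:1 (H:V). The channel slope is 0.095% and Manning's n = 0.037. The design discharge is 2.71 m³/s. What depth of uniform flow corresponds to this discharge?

Manning's equation rearranged: A R^(2/3) = nQ / (1·√S) = 0.037 × 2.71 / (√0.00095) = 3.253.
At y = 1.43 m: A R^(2/3) = 4.327 — high.
At y = 0.949 m: A R^(2/3) = 2.02 — low.
At y = 1.23 m: A R^(2/3) = 3.256 — close enough.

y_n = 1.23 m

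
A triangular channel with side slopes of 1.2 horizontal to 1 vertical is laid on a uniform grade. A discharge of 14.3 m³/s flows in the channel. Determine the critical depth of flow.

y_c = 1.96 m

At critical depth, Q² T / (g A³) = 1, i.e. A³/T = Q²/g = 14.3²/9.81 = 20.85.
Trying y = 2.41 m: A³/T = 58.54 — too large.
Trying y = 1.96 m: A³/T = 20.83 — close enough.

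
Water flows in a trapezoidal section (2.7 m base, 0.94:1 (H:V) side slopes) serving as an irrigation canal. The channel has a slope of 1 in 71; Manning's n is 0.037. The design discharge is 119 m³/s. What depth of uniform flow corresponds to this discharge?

Manning's equation rearranged: A R^(2/3) = nQ / (1·√S) = 0.037 × 119 / (√0.01408) = 37.1.
Try y = 4.82 m: A R^(2/3) = 58.74 — over.
Try y = 3.2 m: A R^(2/3) = 24.89 — short.
Try y = 3.88 m: A R^(2/3) = 37.04 — close enough.

y_n = 3.88 m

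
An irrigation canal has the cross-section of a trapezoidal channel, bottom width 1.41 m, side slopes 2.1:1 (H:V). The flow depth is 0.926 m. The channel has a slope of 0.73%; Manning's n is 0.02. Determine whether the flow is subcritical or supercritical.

supercritical

With bottom width b = 1.41 m and side slope z = 2.1: A = (b + zy)y = (1.41 + 2.1×0.926)×0.926 = 3.106 m²; P = b + 2y√(1+z²) = 1.41 + 2×0.926×2.326 = 5.718 m.
Hydraulic radius R = A/P = 3.106/5.718 = 0.5433 m.
V = (1/n) R^(2/3) √S = (1/0.02) × 0.5433^(2/3) × √0.0073 = 2.844 m/s. Hydraulic depth D_h = A/T = 3.106/5.299 = 0.5862 m.
Froude number Fr = V/√(g·D_h) = 2.844/√(9.81×0.5862) = 1.19, which is greater than 1, so the flow is supercritical.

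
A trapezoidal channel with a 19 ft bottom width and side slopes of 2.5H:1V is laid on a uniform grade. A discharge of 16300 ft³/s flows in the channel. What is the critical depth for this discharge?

y_c = 15.9 ft

At critical depth, Q² T / (g A³) = 1, i.e. A³/T = Q²/g = 16300²/32.2 = 8251000.
Try y = 13.2 ft: A³/T = 3805000 — too small.
Try y = 15.9 ft: A³/T = 8275000 — ≈ 8251000.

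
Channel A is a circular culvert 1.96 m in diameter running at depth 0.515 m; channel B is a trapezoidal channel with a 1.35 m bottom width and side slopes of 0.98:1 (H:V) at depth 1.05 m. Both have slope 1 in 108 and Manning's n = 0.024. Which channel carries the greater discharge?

channel B

Channel A: For a circular section of diameter D = 1.96 m at depth y = 0.515 m, the central angle is θ = 2 arccos(1 − 2y/D) = 2.153 rad. Then A = (D²/8)(θ − sin θ) = 0.6327 m² and P = Dθ/2 = 2.11 m. Hydraulic radius R = A/P = 0.6327/2.11 = 0.2999 m. Q_A = (1/0.024)·0.6327·0.2999^(2/3)·√0.009259 = 1.136 m³/s.
Channel B: With bottom width b = 1.35 m and side slope z = 0.98: A = (b + zy)y = (1.35 + 0.98×1.05)×1.05 = 2.498 m²; P = b + 2y√(1+z²) = 1.35 + 2×1.05×1.4 = 4.29 m. Hydraulic radius R = A/P = 2.498/4.29 = 0.5822 m. Q_B = (1/0.024)·2.498·0.5822^(2/3)·√0.009259 = 6.983 m³/s.
Q_A = 1.136 m³/s vs Q_B = 6.983 m³/s, so channel B carries more.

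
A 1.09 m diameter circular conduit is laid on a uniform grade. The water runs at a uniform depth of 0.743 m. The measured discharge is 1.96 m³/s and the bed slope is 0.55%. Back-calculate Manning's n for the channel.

n = 0.012

For a circular section of diameter D = 1.09 m at depth y = 0.743 m, the central angle is θ = 2 arccos(1 − 2y/D) = 3.885 rad. Then A = (D²/8)(θ − sin θ) = 0.6775 m² and P = Dθ/2 = 2.117 m.
Hydraulic radius R = A/P = 0.6775/2.117 = 0.32 m.
Rearranging Manning's equation: n = (1/Q) A R^(2/3) S^(1/2) = (1/1.96) × 0.6775 × 0.32^(2/3) × √0.0055 = 0.012.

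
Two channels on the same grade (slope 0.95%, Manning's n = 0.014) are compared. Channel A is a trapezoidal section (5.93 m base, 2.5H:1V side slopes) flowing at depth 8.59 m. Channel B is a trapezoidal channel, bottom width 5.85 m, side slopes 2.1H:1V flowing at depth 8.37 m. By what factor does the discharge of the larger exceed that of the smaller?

Channel A: With bottom width b = 5.93 m and side slope z = 2.5: A = (b + zy)y = (5.93 + 2.5×8.59)×8.59 = 235.4 m²; P = b + 2y√(1+z²) = 5.93 + 2×8.59×2.693 = 52.19 m. Hydraulic radius R = A/P = 235.4/52.19 = 4.511 m. Q_A = (1/0.014)·235.4·4.511^(2/3)·√0.0095 = 4474 m³/s.
Channel B: With bottom width b = 5.85 m and side slope z = 2.1: A = (b + zy)y = (5.85 + 2.1×8.37)×8.37 = 196.1 m²; P = b + 2y√(1+z²) = 5.85 + 2×8.37×2.326 = 44.79 m. Hydraulic radius R = A/P = 196.1/44.79 = 4.378 m. Q_B = (1/0.014)·196.1·4.378^(2/3)·√0.0095 = 3653 m³/s.
The larger discharge is 4474 m³/s and the smaller is 3653 m³/s; the ratio is 1.22.

1.22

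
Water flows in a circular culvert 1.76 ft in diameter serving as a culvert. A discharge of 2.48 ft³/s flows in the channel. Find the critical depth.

At critical depth, Q² T / (g A³) = 1, i.e. A³/T = Q²/g = 2.48²/32.2 = 0.191.
At y = 0.663 ft: A³/T = 0.3455 — high.
At y = 0.415 ft: A³/T = 0.05619 — low.
At y = 0.569 ft: A³/T = 0.1916 — close enough.

y_c = 0.569 ft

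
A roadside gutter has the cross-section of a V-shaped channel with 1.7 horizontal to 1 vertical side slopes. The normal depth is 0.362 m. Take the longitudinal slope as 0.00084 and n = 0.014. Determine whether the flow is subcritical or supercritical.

For a triangular section with side slope z = 1.7: A = zy² = 1.7×0.362² = 0.2228 m²; P = 2y√(1+z²) = 2×0.362×1.972 = 1.428 m.
Hydraulic radius R = A/P = 0.2228/1.428 = 0.156 m.
V = (1/n) R^(2/3) √S = (1/0.014) × 0.156^(2/3) × √0.00084 = 0.5999 m/s. Hydraulic depth D_h = A/T = 0.2228/1.231 = 0.181 m.
Froude number Fr = V/√(g·D_h) = 0.5999/√(9.81×0.181) = 0.45, which is less than 1, so the flow is subcritical.

subcritical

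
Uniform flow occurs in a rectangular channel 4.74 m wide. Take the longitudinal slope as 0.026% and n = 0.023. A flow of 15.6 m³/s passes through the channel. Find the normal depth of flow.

Manning's equation rearranged: A R^(2/3) = nQ / (1·√S) = 0.023 × 15.6 / (√0.00026) = 22.25.
At y = 2.59 m: A R^(2/3) = 14.15 — too small.
At y = 3.68 m: A R^(2/3) = 22.26 — ≈ 22.25.

y_n = 3.68 m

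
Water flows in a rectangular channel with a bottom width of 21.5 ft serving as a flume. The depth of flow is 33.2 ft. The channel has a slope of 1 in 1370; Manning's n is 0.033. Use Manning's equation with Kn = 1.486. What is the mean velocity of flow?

V = 4.92 ft/s

Flow area A = b·y = 21.5 × 33.2 = 713.8 ft². Wetted perimeter P = b + 2y = 21.5 + 2×33.2 = 87.9 ft.
Hydraulic radius R = A/P = 713.8/87.9 = 8.121 ft.
From Manning's equation, V = (1.486/n) R^(2/3) S^(1/2) = (1.486/0.033) × 8.121^(2/3) × 0.0007299^(1/2) = 4.92 ft/s.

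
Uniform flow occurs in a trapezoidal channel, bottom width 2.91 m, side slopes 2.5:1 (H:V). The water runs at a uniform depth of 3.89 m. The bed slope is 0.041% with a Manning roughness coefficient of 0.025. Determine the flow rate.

With bottom width b = 2.91 m and side slope z = 2.5: A = (b + zy)y = (2.91 + 2.5×3.89)×3.89 = 49.15 m²; P = b + 2y√(1+z²) = 2.91 + 2×3.89×2.693 = 23.86 m.
Hydraulic radius R = A/P = 49.15/23.86 = 2.06 m.
Manning's equation: Q = (1/n) A R^(2/3) S^(1/2) = (1/0.025) × 49.15 × 2.06^(2/3) × 0.00041^(1/2) = 64.5 m³/s.

Q = 64.5 m³/s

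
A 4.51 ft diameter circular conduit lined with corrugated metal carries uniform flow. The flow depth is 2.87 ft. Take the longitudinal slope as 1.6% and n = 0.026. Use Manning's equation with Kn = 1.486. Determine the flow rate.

For a circular section of diameter D = 4.51 ft at depth y = 2.87 ft, the central angle is θ = 2 arccos(1 − 2y/D) = 3.694 rad. Then A = (D²/8)(θ − sin θ) = 10.73 ft² and P = Dθ/2 = 8.33 ft.
Hydraulic radius R = A/P = 10.73/8.33 = 1.288 ft.
Manning's equation: Q = (1.486/n) A R^(2/3) S^(1/2) = (1.486/0.026) × 10.73 × 1.288^(2/3) × 0.016^(1/2) = 91.8 ft³/s.

Q = 91.8 ft³/s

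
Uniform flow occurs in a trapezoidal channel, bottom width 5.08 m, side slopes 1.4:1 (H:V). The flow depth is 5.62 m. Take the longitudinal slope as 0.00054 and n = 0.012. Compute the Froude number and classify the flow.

subcritical

With bottom width b = 5.08 m and side slope z = 1.4: A = (b + zy)y = (5.08 + 1.4×5.62)×5.62 = 72.77 m²; P = b + 2y√(1+z²) = 5.08 + 2×5.62×1.72 = 24.42 m.
Hydraulic radius R = A/P = 72.77/24.42 = 2.98 m.
V = (1/n) R^(2/3) √S = (1/0.012) × 2.98^(2/3) × √0.00054 = 4.01 m/s. Hydraulic depth D_h = A/T = 72.77/20.82 = 3.496 m.
Froude number Fr = V/√(g·D_h) = 4.01/√(9.81×3.496) = 0.685, which is less than 1, so the flow is subcritical.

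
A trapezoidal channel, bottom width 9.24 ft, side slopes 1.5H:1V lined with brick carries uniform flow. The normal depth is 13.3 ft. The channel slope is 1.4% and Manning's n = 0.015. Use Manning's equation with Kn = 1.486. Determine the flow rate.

Q = 16300 ft³/s

With bottom width b = 9.24 ft and side slope z = 1.5: A = (b + zy)y = (9.24 + 1.5×13.3)×13.3 = 388.2 ft²; P = b + 2y√(1+z²) = 9.24 + 2×13.3×1.803 = 57.19 ft.
Hydraulic radius R = A/P = 388.2/57.19 = 6.788 ft.
Manning's equation: Q = (1.486/n) A R^(2/3) S^(1/2) = (1.486/0.015) × 388.2 × 6.788^(2/3) × 0.014^(1/2) = 16300 ft³/s.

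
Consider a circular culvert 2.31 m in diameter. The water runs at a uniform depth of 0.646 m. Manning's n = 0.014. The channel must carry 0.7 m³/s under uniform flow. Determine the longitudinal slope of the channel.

For a circular section of diameter D = 2.31 m at depth y = 0.646 m, the central angle is θ = 2 arccos(1 − 2y/D) = 2.229 rad. Then A = (D²/8)(θ − sin θ) = 0.9589 m² and P = Dθ/2 = 2.574 m.
Hydraulic radius R = A/P = 0.9589/2.574 = 0.3725 m.
From Manning's equation, S = [nQ / (1 A R^(2/3))]² = [0.014 × 0.7 / (1 × 0.9589 × 0.3725^(2/3))]² = 0.00039.

S = 0.00039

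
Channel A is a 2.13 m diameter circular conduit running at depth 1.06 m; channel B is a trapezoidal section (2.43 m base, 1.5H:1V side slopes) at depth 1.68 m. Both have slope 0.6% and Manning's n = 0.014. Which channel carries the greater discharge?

channel B

Channel A: For a circular section of diameter D = 2.13 m at depth y = 1.06 m, the central angle is θ = 2 arccos(1 − 2y/D) = 3.132 rad. Then A = (D²/8)(θ − sin θ) = 1.771 m² and P = Dθ/2 = 3.336 m. Hydraulic radius R = A/P = 1.771/3.336 = 0.5309 m. Q_A = (1/0.014)·1.771·0.5309^(2/3)·√0.006 = 6.425 m³/s.
Channel B: With bottom width b = 2.43 m and side slope z = 1.5: A = (b + zy)y = (2.43 + 1.5×1.68)×1.68 = 8.316 m²; P = b + 2y√(1+z²) = 2.43 + 2×1.68×1.803 = 8.487 m. Hydraulic radius R = A/P = 8.316/8.487 = 0.9798 m. Q_B = (1/0.014)·8.316·0.9798^(2/3)·√0.006 = 45.39 m³/s.
Q_A = 6.425 m³/s vs Q_B = 45.39 m³/s, so channel B carries more.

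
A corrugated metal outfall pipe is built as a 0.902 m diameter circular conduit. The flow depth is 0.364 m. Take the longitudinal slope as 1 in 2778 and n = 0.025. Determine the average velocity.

For a circular section of diameter D = 0.902 m at depth y = 0.364 m, the central angle is θ = 2 arccos(1 − 2y/D) = 2.753 rad. Then A = (D²/8)(θ − sin θ) = 0.2415 m² and P = Dθ/2 = 1.242 m.
Hydraulic radius R = A/P = 0.2415/1.242 = 0.1945 m.
From Manning's equation, V = (1/n) R^(2/3) S^(1/2) = (1/0.025) × 0.1945^(2/3) × 0.00036^(1/2) = 0.255 m/s.

V = 0.255 m/s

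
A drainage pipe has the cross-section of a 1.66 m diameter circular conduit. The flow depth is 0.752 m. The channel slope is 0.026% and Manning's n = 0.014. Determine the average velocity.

V = 0.613 m/s

For a circular section of diameter D = 1.66 m at depth y = 0.752 m, the central angle is θ = 2 arccos(1 − 2y/D) = 2.953 rad. Then A = (D²/8)(θ − sin θ) = 0.9528 m² and P = Dθ/2 = 2.451 m.
Hydraulic radius R = A/P = 0.9528/2.451 = 0.3887 m.
From Manning's equation, V = (1/n) R^(2/3) S^(1/2) = (1/0.014) × 0.3887^(2/3) × 0.00026^(1/2) = 0.613 m/s.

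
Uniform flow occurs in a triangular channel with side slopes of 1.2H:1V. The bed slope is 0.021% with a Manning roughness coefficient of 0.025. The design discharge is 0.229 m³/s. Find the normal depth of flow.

Manning's equation rearranged: A R^(2/3) = nQ / (1·√S) = 0.025 × 0.229 / (√0.00021) = 0.3951.
Trying y = 0.622 m: A R^(2/3) = 0.1788 — low.
Trying y = 0.837 m: A R^(2/3) = 0.3945 — matches.

y_n = 0.837 m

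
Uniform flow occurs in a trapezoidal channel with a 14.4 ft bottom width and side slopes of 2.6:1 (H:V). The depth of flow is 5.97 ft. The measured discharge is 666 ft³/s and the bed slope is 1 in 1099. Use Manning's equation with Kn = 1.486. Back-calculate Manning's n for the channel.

n = 0.029

With bottom width b = 14.4 ft and side slope z = 2.6: A = (b + zy)y = (14.4 + 2.6×5.97)×5.97 = 178.6 ft²; P = b + 2y√(1+z²) = 14.4 + 2×5.97×2.786 = 47.66 ft.
Hydraulic radius R = A/P = 178.6/47.66 = 3.748 ft.
Rearranging Manning's equation: n = (1.486/Q) A R^(2/3) S^(1/2) = (1.486/666) × 178.6 × 3.748^(2/3) × √0.0009099 = 0.029.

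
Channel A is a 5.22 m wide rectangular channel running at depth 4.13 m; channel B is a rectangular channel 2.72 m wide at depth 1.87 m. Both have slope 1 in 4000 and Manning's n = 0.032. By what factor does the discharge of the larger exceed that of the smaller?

6.8

Channel A: Flow area A = b·y = 5.22 × 4.13 = 21.56 m². Wetted perimeter P = b + 2y = 5.22 + 2×4.13 = 13.48 m. Hydraulic radius R = A/P = 21.56/13.48 = 1.599 m. Q_A = (1/0.032)·21.56·1.599^(2/3)·√0.00025 = 14.57 m³/s.
Channel B: Flow area A = b·y = 2.72 × 1.87 = 5.086 m². Wetted perimeter P = b + 2y = 2.72 + 2×1.87 = 6.46 m. Hydraulic radius R = A/P = 5.086/6.46 = 0.7874 m. Q_B = (1/0.032)·5.086·0.7874^(2/3)·√0.00025 = 2.143 m³/s.
The larger discharge is 14.57 m³/s and the smaller is 2.143 m³/s; the ratio is 6.8.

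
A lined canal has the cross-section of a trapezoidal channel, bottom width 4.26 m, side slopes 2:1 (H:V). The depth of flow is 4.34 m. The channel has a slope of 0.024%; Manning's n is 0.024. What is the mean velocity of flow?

With bottom width b = 4.26 m and side slope z = 2: A = (b + zy)y = (4.26 + 2×4.34)×4.34 = 56.16 m²; P = b + 2y√(1+z²) = 4.26 + 2×4.34×2.236 = 23.67 m.
Hydraulic radius R = A/P = 56.16/23.67 = 2.373 m.
From Manning's equation, V = (1/n) R^(2/3) S^(1/2) = (1/0.024) × 2.373^(2/3) × 0.00024^(1/2) = 1.15 m/s.

V = 1.15 m/s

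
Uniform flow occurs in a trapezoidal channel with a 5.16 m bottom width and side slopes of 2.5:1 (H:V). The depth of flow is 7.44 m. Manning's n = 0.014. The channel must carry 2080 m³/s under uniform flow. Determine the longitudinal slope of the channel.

With bottom width b = 5.16 m and side slope z = 2.5: A = (b + zy)y = (5.16 + 2.5×7.44)×7.44 = 176.8 m²; P = b + 2y√(1+z²) = 5.16 + 2×7.44×2.693 = 45.23 m.
Hydraulic radius R = A/P = 176.8/45.23 = 3.909 m.
From Manning's equation, S = [nQ / (1 A R^(2/3))]² = [0.014 × 2080 / (1 × 176.8 × 3.909^(2/3))]² = 0.00441.

S = 0.00441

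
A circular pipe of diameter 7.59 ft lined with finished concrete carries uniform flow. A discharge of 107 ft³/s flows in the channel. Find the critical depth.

At critical depth, Q² T / (g A³) = 1, i.e. A³/T = Q²/g = 107²/32.2 = 355.6.
Try y = 3.28 ft: A³/T = 873.2 — too large.
Try y = 2.09 ft: A³/T = 153.4 — too small.
Try y = 2.6 ft: A³/T = 357.3 — matches.

y_c = 2.6 ft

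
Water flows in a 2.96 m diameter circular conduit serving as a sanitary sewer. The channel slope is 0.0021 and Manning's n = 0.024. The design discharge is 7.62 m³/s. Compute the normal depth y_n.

Manning's equation rearranged: A R^(2/3) = nQ / (1·√S) = 0.024 × 7.62 / (√0.0021) = 3.991.
At y = 1.54 m: A R^(2/3) = 3.01 — too small.
At y = 2.14 m: A R^(2/3) = 4.912 — too large.
At y = 1.84 m: A R^(2/3) = 3.99 — close enough.

y_n = 1.84 m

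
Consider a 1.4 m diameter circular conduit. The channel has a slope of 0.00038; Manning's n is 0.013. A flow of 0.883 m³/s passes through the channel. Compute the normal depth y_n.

y_n = 0.922 m

Manning's equation rearranged: A R^(2/3) = nQ / (1·√S) = 0.013 × 0.883 / (√0.00038) = 0.5889.
Trying y = 1.11 m: A R^(2/3) = 0.7407 — high.
Trying y = 0.738 m: A R^(2/3) = 0.4177 — low.
Trying y = 0.922 m: A R^(2/3) = 0.5891 — close enough.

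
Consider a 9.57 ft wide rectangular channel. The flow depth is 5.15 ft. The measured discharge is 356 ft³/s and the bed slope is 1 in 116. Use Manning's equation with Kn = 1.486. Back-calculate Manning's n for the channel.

Flow area A = b·y = 9.57 × 5.15 = 49.29 ft². Wetted perimeter P = b + 2y = 9.57 + 2×5.15 = 19.87 ft.
Hydraulic radius R = A/P = 49.29/19.87 = 2.48 ft.
Rearranging Manning's equation: n = (1.486/Q) A R^(2/3) S^(1/2) = (1.486/356) × 49.29 × 2.48^(2/3) × √0.008621 = 0.035.

n = 0.035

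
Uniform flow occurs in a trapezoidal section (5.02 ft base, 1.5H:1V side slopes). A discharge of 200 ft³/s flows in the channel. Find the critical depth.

y_c = 2.78 ft

At critical depth, Q² T / (g A³) = 1, i.e. A³/T = Q²/g = 200²/32.2 = 1242.
Try y = 3.25 ft: A³/T = 2252 — too large.
Try y = 2.11 ft: A³/T = 453.8 — too small.
Try y = 2.78 ft: A³/T = 1248 — matches.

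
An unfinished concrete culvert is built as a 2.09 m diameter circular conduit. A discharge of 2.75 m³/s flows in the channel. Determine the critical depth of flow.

At critical depth, Q² T / (g A³) = 1, i.e. A³/T = Q²/g = 2.75²/9.81 = 0.7709.
Try y = 0.662 m: A³/T = 0.4179 — too small.
Try y = 0.897 m: A³/T = 1.346 — too large.
Try y = 0.776 m: A³/T = 0.7717 — close enough.

y_c = 0.776 m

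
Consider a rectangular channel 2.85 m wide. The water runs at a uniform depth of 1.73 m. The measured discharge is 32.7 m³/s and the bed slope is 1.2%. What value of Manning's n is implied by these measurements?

Flow area A = b·y = 2.85 × 1.73 = 4.931 m². Wetted perimeter P = b + 2y = 2.85 + 2×1.73 = 6.31 m.
Hydraulic radius R = A/P = 4.931/6.31 = 0.7814 m.
Rearranging Manning's equation: n = (1/Q) A R^(2/3) S^(1/2) = (1/32.7) × 4.931 × 0.7814^(2/3) × √0.012 = 0.014.

n = 0.014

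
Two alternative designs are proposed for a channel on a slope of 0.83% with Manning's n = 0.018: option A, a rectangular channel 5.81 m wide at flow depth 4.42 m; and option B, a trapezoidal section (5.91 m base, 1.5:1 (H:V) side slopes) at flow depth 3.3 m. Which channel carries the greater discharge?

Channel A: Flow area A = b·y = 5.81 × 4.42 = 25.68 m². Wetted perimeter P = b + 2y = 5.81 + 2×4.42 = 14.65 m. Hydraulic radius R = A/P = 25.68/14.65 = 1.753 m. Q_A = (1/0.018)·25.68·1.753^(2/3)·√0.0083 = 189 m³/s.
Channel B: With bottom width b = 5.91 m and side slope z = 1.5: A = (b + zy)y = (5.91 + 1.5×3.3)×3.3 = 35.84 m²; P = b + 2y√(1+z²) = 5.91 + 2×3.3×1.803 = 17.81 m. Hydraulic radius R = A/P = 35.84/17.81 = 2.012 m. Q_B = (1/0.018)·35.84·2.012^(2/3)·√0.0083 = 289.1 m³/s.
Q_A = 189 m³/s vs Q_B = 289.1 m³/s, so channel B carries more.

channel B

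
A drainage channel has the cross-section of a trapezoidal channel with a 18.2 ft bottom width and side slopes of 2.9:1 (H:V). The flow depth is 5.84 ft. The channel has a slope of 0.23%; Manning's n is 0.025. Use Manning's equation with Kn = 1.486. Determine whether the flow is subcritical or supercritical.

With bottom width b = 18.2 ft and side slope z = 2.9: A = (b + zy)y = (18.2 + 2.9×5.84)×5.84 = 205.2 ft²; P = b + 2y√(1+z²) = 18.2 + 2×5.84×3.068 = 54.03 ft.
Hydraulic radius R = A/P = 205.2/54.03 = 3.798 ft.
V = (1.486/n) R^(2/3) √S = (1.486/0.025) × 3.798^(2/3) × √0.0023 = 6.939 ft/s. Hydraulic depth D_h = A/T = 205.2/52.07 = 3.941 ft.
Froude number Fr = V/√(g·D_h) = 6.939/√(32.2×3.941) = 0.616, which is less than 1, so the flow is subcritical.

subcritical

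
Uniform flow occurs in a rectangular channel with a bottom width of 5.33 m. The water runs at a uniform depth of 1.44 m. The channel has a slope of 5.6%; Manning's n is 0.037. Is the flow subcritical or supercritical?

Flow area A = b·y = 5.33 × 1.44 = 7.675 m². Wetted perimeter P = b + 2y = 5.33 + 2×1.44 = 8.21 m.
Hydraulic radius R = A/P = 7.675/8.21 = 0.9349 m.
V = (1/n) R^(2/3) √S = (1/0.037) × 0.9349^(2/3) × √0.056 = 6.115 m/s. Hydraulic depth D_h = A/T = 7.675/5.33 = 1.44 m.
Froude number Fr = V/√(g·D_h) = 6.115/√(9.81×1.44) = 1.63, which is greater than 1, so the flow is supercritical.

supercritical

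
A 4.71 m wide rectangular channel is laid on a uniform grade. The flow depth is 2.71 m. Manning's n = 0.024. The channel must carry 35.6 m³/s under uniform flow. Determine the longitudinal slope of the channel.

S = 0.00329

Flow area A = b·y = 4.71 × 2.71 = 12.76 m². Wetted perimeter P = b + 2y = 4.71 + 2×2.71 = 10.13 m.
Hydraulic radius R = A/P = 12.76/10.13 = 1.26 m.
From Manning's equation, S = [nQ / (1 A R^(2/3))]² = [0.024 × 35.6 / (1 × 12.76 × 1.26^(2/3))]² = 0.00329.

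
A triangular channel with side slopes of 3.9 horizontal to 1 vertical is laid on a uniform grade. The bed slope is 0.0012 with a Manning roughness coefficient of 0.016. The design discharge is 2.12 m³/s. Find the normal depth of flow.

y_n = 0.714 m

Manning's equation rearranged: A R^(2/3) = nQ / (1·√S) = 0.016 × 2.12 / (√0.0012) = 0.9792.
Trying y = 0.804 m: A R^(2/3) = 1.344 — over.
Trying y = 0.629 m: A R^(2/3) = 0.6986 — short.
Trying y = 0.714 m: A R^(2/3) = 0.9795 — matches.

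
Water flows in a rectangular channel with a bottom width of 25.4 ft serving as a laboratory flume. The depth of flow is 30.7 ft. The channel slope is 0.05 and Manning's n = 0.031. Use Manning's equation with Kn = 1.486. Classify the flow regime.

Flow area A = b·y = 25.4 × 30.7 = 779.8 ft². Wetted perimeter P = b + 2y = 25.4 + 2×30.7 = 86.8 ft.
Hydraulic radius R = A/P = 779.8/86.8 = 8.984 ft.
V = (1.486/n) R^(2/3) √S = (1.486/0.031) × 8.984^(2/3) × √0.05 = 46.32 ft/s. Hydraulic depth D_h = A/T = 779.8/25.4 = 30.7 ft.
Froude number Fr = V/√(g·D_h) = 46.32/√(32.2×30.7) = 1.47, which is greater than 1, so the flow is supercritical.

supercritical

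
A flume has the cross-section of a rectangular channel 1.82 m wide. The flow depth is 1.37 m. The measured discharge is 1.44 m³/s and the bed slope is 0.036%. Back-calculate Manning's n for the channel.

n = 0.022

Flow area A = b·y = 1.82 × 1.37 = 2.493 m². Wetted perimeter P = b + 2y = 1.82 + 2×1.37 = 4.56 m.
Hydraulic radius R = A/P = 2.493/4.56 = 0.5468 m.
Rearranging Manning's equation: n = (1/Q) A R^(2/3) S^(1/2) = (1/1.44) × 2.493 × 0.5468^(2/3) × √0.00036 = 0.022.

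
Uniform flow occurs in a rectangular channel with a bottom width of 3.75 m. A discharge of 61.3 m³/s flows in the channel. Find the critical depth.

For a rectangular channel, critical depth y_c = (q²/g)^(1/3) where q = Q/b = 61.3/3.75 = 16.35 m²/s.
So y_c = (16.35²/9.81)^(1/3) = 3.01 m.

y_c = 3.01 m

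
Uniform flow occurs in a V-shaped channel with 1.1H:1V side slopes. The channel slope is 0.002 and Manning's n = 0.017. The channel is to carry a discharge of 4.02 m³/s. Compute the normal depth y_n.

Manning's equation rearranged: A R^(2/3) = nQ / (1·√S) = 0.017 × 4.02 / (√0.002) = 1.528.
Try y = 1.18 m: A R^(2/3) = 0.8814 — low.
Try y = 1.75 m: A R^(2/3) = 2.521 — high.
Try y = 1.45 m: A R^(2/3) = 1.527 — ≈ 1.528.

y_n = 1.45 m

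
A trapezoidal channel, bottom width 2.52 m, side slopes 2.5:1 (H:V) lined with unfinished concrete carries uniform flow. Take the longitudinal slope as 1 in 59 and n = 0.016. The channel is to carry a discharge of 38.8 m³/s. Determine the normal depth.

Manning's equation rearranged: A R^(2/3) = nQ / (1·√S) = 0.016 × 38.8 / (√0.01695) = 4.768.
Trying y = 1.37 m: A R^(2/3) = 7.152 — over.
Trying y = 1.13 m: A R^(2/3) = 4.77 — ≈ 4.768.

y_n = 1.13 m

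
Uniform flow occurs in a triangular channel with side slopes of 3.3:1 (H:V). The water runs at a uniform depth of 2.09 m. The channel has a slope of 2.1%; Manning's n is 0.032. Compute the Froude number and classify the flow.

supercritical

For a triangular section with side slope z = 3.3: A = zy² = 3.3×2.09² = 14.41 m²; P = 2y√(1+z²) = 2×2.09×3.448 = 14.41 m.
Hydraulic radius R = A/P = 14.41/14.41 = 1 m.
V = (1/n) R^(2/3) √S = (1/0.032) × 1^(2/3) × √0.021 = 4.529 m/s. Hydraulic depth D_h = A/T = 14.41/13.79 = 1.045 m.
Froude number Fr = V/√(g·D_h) = 4.529/√(9.81×1.045) = 1.41, which is greater than 1, so the flow is supercritical.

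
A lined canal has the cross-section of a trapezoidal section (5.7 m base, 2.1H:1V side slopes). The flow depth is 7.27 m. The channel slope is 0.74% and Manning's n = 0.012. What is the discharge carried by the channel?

With bottom width b = 5.7 m and side slope z = 2.1: A = (b + zy)y = (5.7 + 2.1×7.27)×7.27 = 152.4 m²; P = b + 2y√(1+z²) = 5.7 + 2×7.27×2.326 = 39.52 m.
Hydraulic radius R = A/P = 152.4/39.52 = 3.857 m.
Manning's equation: Q = (1/n) A R^(2/3) S^(1/2) = (1/0.012) × 152.4 × 3.857^(2/3) × 0.0074^(1/2) = 2690 m³/s.

Q = 2690 m³/s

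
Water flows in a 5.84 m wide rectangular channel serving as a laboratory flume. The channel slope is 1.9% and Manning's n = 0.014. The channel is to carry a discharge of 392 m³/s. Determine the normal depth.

y_n = 4.62 m

Manning's equation rearranged: A R^(2/3) = nQ / (1·√S) = 0.014 × 392 / (√0.019) = 39.81.
At y = 5.17 m: A R^(2/3) = 45.76 — over.
At y = 4.62 m: A R^(2/3) = 39.76 — matches.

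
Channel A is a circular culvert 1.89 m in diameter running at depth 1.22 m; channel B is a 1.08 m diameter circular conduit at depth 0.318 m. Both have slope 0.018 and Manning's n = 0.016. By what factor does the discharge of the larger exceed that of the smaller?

Channel A: For a circular section of diameter D = 1.89 m at depth y = 1.22 m, the central angle is θ = 2 arccos(1 − 2y/D) = 3.732 rad. Then A = (D²/8)(θ − sin θ) = 1.915 m² and P = Dθ/2 = 3.527 m. Hydraulic radius R = A/P = 1.915/3.527 = 0.543 m. Q_A = (1/0.016)·1.915·0.543^(2/3)·√0.018 = 10.69 m³/s.
Channel B: For a circular section of diameter D = 1.08 m at depth y = 0.318 m, the central angle is θ = 2 arccos(1 − 2y/D) = 2.294 rad. Then A = (D²/8)(θ − sin θ) = 0.2252 m² and P = Dθ/2 = 1.239 m. Hydraulic radius R = A/P = 0.2252/1.239 = 0.1818 m. Q_B = (1/0.016)·0.2252·0.1818^(2/3)·√0.018 = 0.606 m³/s.
The larger discharge is 10.69 m³/s and the smaller is 0.606 m³/s; the ratio is 17.6.

17.6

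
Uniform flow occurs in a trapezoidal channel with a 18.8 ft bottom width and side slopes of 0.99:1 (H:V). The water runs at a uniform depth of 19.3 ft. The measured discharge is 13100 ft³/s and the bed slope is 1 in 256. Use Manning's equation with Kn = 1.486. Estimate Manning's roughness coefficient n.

n = 0.0241

With bottom width b = 18.8 ft and side slope z = 0.99: A = (b + zy)y = (18.8 + 0.99×19.3)×19.3 = 731.6 ft²; P = b + 2y√(1+z²) = 18.8 + 2×19.3×1.407 = 73.12 ft.
Hydraulic radius R = A/P = 731.6/73.12 = 10.01 ft.
Rearranging Manning's equation: n = (1.486/Q) A R^(2/3) S^(1/2) = (1.486/13100) × 731.6 × 10.01^(2/3) × √0.003906 = 0.0241.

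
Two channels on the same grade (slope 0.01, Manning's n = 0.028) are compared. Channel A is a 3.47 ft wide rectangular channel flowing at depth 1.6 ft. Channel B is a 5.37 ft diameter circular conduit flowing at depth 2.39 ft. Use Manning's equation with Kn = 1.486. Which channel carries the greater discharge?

channel B

Channel A: Flow area A = b·y = 3.47 × 1.6 = 5.552 ft². Wetted perimeter P = b + 2y = 3.47 + 2×1.6 = 6.67 ft. Hydraulic radius R = A/P = 5.552/6.67 = 0.8324 ft. Q_A = (1.486/0.028)·5.552·0.8324^(2/3)·√0.01 = 26.07 ft³/s.
Channel B: For a circular section of diameter D = 5.37 ft at depth y = 2.39 ft, the central angle is θ = 2 arccos(1 − 2y/D) = 2.921 rad. Then A = (D²/8)(θ − sin θ) = 9.743 ft² and P = Dθ/2 = 7.844 ft. Hydraulic radius R = A/P = 9.743/7.844 = 1.242 ft. Q_B = (1.486/0.028)·9.743·1.242^(2/3)·√0.01 = 59.75 ft³/s.
Q_A = 26.07 ft³/s vs Q_B = 59.75 ft³/s, so channel B carries more.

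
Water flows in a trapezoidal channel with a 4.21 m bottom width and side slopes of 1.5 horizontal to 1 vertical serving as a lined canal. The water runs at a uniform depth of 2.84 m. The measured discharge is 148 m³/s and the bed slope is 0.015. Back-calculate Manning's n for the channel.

n = 0.028

With bottom width b = 4.21 m and side slope z = 1.5: A = (b + zy)y = (4.21 + 1.5×2.84)×2.84 = 24.05 m²; P = b + 2y√(1+z²) = 4.21 + 2×2.84×1.803 = 14.45 m.
Hydraulic radius R = A/P = 24.05/14.45 = 1.665 m.
Rearranging Manning's equation: n = (1/Q) A R^(2/3) S^(1/2) = (1/148) × 24.05 × 1.665^(2/3) × √0.015 = 0.028.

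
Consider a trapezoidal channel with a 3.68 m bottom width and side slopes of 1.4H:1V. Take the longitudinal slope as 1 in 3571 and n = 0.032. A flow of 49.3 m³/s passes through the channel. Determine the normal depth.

y_n = 4.87 m

Manning's equation rearranged: A R^(2/3) = nQ / (1·√S) = 0.032 × 49.3 / (√0.00028) = 94.27.
At y = 3.88 m: A R^(2/3) = 57.53 — short.
At y = 5.62 m: A R^(2/3) = 129.5 — over.
At y = 4.87 m: A R^(2/3) = 94.21 — ≈ 94.27.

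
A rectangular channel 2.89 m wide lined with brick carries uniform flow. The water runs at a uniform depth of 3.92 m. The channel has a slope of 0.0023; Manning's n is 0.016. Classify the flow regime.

subcritical

Flow area A = b·y = 2.89 × 3.92 = 11.33 m². Wetted perimeter P = b + 2y = 2.89 + 2×3.92 = 10.73 m.
Hydraulic radius R = A/P = 11.33/10.73 = 1.056 m.
V = (1/n) R^(2/3) √S = (1/0.016) × 1.056^(2/3) × √0.0023 = 3.108 m/s. Hydraulic depth D_h = A/T = 11.33/2.89 = 3.92 m.
Froude number Fr = V/√(g·D_h) = 3.108/√(9.81×3.92) = 0.501, which is less than 1, so the flow is subcritical.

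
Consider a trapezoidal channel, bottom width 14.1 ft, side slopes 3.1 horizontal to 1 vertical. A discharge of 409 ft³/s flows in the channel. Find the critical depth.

At critical depth, Q² T / (g A³) = 1, i.e. A³/T = Q²/g = 409²/32.2 = 5195.
Trying y = 1.71 ft: A³/T = 1478 — short.
Trying y = 2.46 ft: A³/T = 5201 — ≈ 5195.

y_c = 2.46 ft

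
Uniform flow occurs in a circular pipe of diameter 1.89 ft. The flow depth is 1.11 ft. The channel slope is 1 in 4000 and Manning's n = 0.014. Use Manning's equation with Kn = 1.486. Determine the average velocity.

For a circular section of diameter D = 1.89 ft at depth y = 1.11 ft, the central angle is θ = 2 arccos(1 − 2y/D) = 3.493 rad. Then A = (D²/8)(θ − sin θ) = 1.713 ft² and P = Dθ/2 = 3.301 ft.
Hydraulic radius R = A/P = 1.713/3.301 = 0.519 ft.
From Manning's equation, V = (1.486/n) R^(2/3) S^(1/2) = (1.486/0.014) × 0.519^(2/3) × 0.00025^(1/2) = 1.08 ft/s.

V = 1.08 ft/s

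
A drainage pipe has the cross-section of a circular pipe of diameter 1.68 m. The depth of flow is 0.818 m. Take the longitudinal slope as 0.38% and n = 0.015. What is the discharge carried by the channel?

Q = 2.44 m³/s

For a circular section of diameter D = 1.68 m at depth y = 0.818 m, the central angle is θ = 2 arccos(1 − 2y/D) = 3.089 rad. Then A = (D²/8)(θ − sin θ) = 1.071 m² and P = Dθ/2 = 2.595 m.
Hydraulic radius R = A/P = 1.071/2.595 = 0.4129 m.
Manning's equation: Q = (1/n) A R^(2/3) S^(1/2) = (1/0.015) × 1.071 × 0.4129^(2/3) × 0.0038^(1/2) = 2.44 m³/s.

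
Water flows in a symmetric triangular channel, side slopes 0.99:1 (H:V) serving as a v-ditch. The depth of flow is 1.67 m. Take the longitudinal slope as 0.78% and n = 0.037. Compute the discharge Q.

For a triangular section with side slope z = 0.99: A = zy² = 0.99×1.67² = 2.761 m²; P = 2y√(1+z²) = 2×1.67×1.407 = 4.7 m.
Hydraulic radius R = A/P = 2.761/4.7 = 0.5875 m.
Manning's equation: Q = (1/n) A R^(2/3) S^(1/2) = (1/0.037) × 2.761 × 0.5875^(2/3) × 0.0078^(1/2) = 4.62 m³/s.

Q = 4.62 m³/s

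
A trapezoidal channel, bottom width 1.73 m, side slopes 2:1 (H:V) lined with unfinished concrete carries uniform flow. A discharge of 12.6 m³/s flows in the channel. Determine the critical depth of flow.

y_c = 1.16 m

At critical depth, Q² T / (g A³) = 1, i.e. A³/T = Q²/g = 12.6²/9.81 = 16.18.
Trying y = 1 m: A³/T = 9.057 — too small.
Trying y = 1.16 m: A³/T = 16.28 — ≈ 16.18.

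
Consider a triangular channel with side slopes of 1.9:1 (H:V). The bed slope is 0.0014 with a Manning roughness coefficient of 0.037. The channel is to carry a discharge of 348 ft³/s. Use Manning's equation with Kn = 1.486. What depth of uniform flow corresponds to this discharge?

y_n = 7.43 ft

Manning's equation rearranged: A R^(2/3) = nQ / (1.486·√S) = 0.037 × 348 / (1.486 × √0.0014) = 231.6.
Trying y = 6.22 ft: A R^(2/3) = 144.4 — short.
Trying y = 7.43 ft: A R^(2/3) = 231.9 — matches.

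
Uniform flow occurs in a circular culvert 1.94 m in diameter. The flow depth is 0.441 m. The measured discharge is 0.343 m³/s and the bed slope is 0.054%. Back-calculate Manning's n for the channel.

n = 0.014

For a circular section of diameter D = 1.94 m at depth y = 0.441 m, the central angle is θ = 2 arccos(1 − 2y/D) = 1.988 rad. Then A = (D²/8)(θ − sin θ) = 0.5051 m² and P = Dθ/2 = 1.928 m.
Hydraulic radius R = A/P = 0.5051/1.928 = 0.262 m.
Rearranging Manning's equation: n = (1/Q) A R^(2/3) S^(1/2) = (1/0.343) × 0.5051 × 0.262^(2/3) × √0.00054 = 0.014.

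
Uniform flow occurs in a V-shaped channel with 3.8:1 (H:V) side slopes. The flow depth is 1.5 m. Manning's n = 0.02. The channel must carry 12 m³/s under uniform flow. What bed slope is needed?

For a triangular section with side slope z = 3.8: A = zy² = 3.8×1.5² = 8.55 m²; P = 2y√(1+z²) = 2×1.5×3.929 = 11.79 m.
Hydraulic radius R = A/P = 8.55/11.79 = 0.7253 m.
From Manning's equation, S = [nQ / (1 A R^(2/3))]² = [0.02 × 12 / (1 × 8.55 × 0.7253^(2/3))]² = 0.00121.

S = 0.00121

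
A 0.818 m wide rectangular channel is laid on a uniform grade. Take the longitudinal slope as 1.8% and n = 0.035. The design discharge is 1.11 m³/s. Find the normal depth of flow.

y_n = 0.838 m

Manning's equation rearranged: A R^(2/3) = nQ / (1·√S) = 0.035 × 1.11 / (√0.018) = 0.2896.
Try y = 0.628 m: A R^(2/3) = 0.2026 — low.
Try y = 0.838 m: A R^(2/3) = 0.2898 — ≈ 0.2896.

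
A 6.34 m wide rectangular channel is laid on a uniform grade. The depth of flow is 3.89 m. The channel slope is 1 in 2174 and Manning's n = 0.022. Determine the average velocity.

Flow area A = b·y = 6.34 × 3.89 = 24.66 m². Wetted perimeter P = b + 2y = 6.34 + 2×3.89 = 14.12 m.
Hydraulic radius R = A/P = 24.66/14.12 = 1.747 m.
From Manning's equation, V = (1/n) R^(2/3) S^(1/2) = (1/0.022) × 1.747^(2/3) × 0.00046^(1/2) = 1.41 m/s.

V = 1.41 m/s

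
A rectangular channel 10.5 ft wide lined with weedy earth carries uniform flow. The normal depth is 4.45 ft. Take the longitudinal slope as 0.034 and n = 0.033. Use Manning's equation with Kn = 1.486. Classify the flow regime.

supercritical

Flow area A = b·y = 10.5 × 4.45 = 46.73 ft². Wetted perimeter P = b + 2y = 10.5 + 2×4.45 = 19.4 ft.
Hydraulic radius R = A/P = 46.73/19.4 = 2.409 ft.
V = (1.486/n) R^(2/3) √S = (1.486/0.033) × 2.409^(2/3) × √0.034 = 14.92 ft/s. Hydraulic depth D_h = A/T = 46.73/10.5 = 4.45 ft.
Froude number Fr = V/√(g·D_h) = 14.92/√(32.2×4.45) = 1.25, which is greater than 1, so the flow is supercritical.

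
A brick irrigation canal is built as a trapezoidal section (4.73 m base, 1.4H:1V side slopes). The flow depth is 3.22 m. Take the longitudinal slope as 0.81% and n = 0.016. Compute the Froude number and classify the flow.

With bottom width b = 4.73 m and side slope z = 1.4: A = (b + zy)y = (4.73 + 1.4×3.22)×3.22 = 29.75 m²; P = b + 2y√(1+z²) = 4.73 + 2×3.22×1.72 = 15.81 m.
Hydraulic radius R = A/P = 29.75/15.81 = 1.882 m.
V = (1/n) R^(2/3) √S = (1/0.016) × 1.882^(2/3) × √0.0081 = 8.573 m/s. Hydraulic depth D_h = A/T = 29.75/13.75 = 2.164 m.
Froude number Fr = V/√(g·D_h) = 8.573/√(9.81×2.164) = 1.86, which is greater than 1, so the flow is supercritical.

supercritical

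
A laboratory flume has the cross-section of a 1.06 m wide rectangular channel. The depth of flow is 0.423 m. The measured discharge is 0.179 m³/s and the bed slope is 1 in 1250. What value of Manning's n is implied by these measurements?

Flow area A = b·y = 1.06 × 0.423 = 0.4484 m². Wetted perimeter P = b + 2y = 1.06 + 2×0.423 = 1.906 m.
Hydraulic radius R = A/P = 0.4484/1.906 = 0.2352 m.
Rearranging Manning's equation: n = (1/Q) A R^(2/3) S^(1/2) = (1/0.179) × 0.4484 × 0.2352^(2/3) × √0.0008 = 0.027.

n = 0.027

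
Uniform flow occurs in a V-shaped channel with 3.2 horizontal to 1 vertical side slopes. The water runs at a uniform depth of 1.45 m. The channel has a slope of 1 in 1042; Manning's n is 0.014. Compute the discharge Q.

For a triangular section with side slope z = 3.2: A = zy² = 3.2×1.45² = 6.728 m²; P = 2y√(1+z²) = 2×1.45×3.353 = 9.723 m.
Hydraulic radius R = A/P = 6.728/9.723 = 0.692 m.
Manning's equation: Q = (1/n) A R^(2/3) S^(1/2) = (1/0.014) × 6.728 × 0.692^(2/3) × 0.0009597^(1/2) = 11.6 m³/s.

Q = 11.6 m³/s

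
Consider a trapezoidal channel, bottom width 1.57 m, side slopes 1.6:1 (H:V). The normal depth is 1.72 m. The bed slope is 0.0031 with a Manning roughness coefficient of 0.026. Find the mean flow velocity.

With bottom width b = 1.57 m and side slope z = 1.6: A = (b + zy)y = (1.57 + 1.6×1.72)×1.72 = 7.434 m²; P = b + 2y√(1+z²) = 1.57 + 2×1.72×1.887 = 8.061 m.
Hydraulic radius R = A/P = 7.434/8.061 = 0.9222 m.
From Manning's equation, V = (1/n) R^(2/3) S^(1/2) = (1/0.026) × 0.9222^(2/3) × 0.0031^(1/2) = 2.03 m/s.

V = 2.03 m/s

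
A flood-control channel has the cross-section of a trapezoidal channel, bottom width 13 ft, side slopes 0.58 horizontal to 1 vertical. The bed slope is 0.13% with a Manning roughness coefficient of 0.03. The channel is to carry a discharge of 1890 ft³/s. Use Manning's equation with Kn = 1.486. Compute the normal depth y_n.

y_n = 14.2 ft

Manning's equation rearranged: A R^(2/3) = nQ / (1.486·√S) = 0.03 × 1890 / (1.486 × √0.0013) = 1058.
Trying y = 16.4 ft: A R^(2/3) = 1383 — over.
Trying y = 14.2 ft: A R^(2/3) = 1059 — close enough.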